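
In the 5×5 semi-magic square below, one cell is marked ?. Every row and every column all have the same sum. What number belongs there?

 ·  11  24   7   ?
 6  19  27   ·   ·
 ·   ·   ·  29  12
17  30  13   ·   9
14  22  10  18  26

20

Row 5 is complete and sums to 90; that is the magic constant.
Row 4: 17 + 30 + 13 + 9 + ? = 90, so (4,4) = 21.
Column 2: 11 + 19 + 30 + 22 + ? = 90, so (3,2) = 8.
From column 3, 90 − (24 + 27 + 13 + 10) gives (3,3) = 16.
From column 4, 90 − (7 + 29 + 21 + 18) gives (2,4) = 15.
Using row 2: 6 + 19 + 27 + 15 + ? → (2,5) = 90 − 67 = 23.
The remaining cell in row 3 is (3,1) = 90 − 65 = 25.
From column 1, 90 − (6 + 25 + 17 + 14) gives (1,1) = 28.
The remaining cell in column 5 is (1,5) = 90 − 70 = 20.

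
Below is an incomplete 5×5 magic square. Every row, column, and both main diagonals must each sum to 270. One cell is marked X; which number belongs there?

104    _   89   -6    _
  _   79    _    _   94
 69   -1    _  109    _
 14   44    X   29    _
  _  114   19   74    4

99

From row 5, 270 − (114 + 19 + 74 + 4) gives (5,1) = 59.
Column 1 must total 270; the given cells sum to 246, so (2,1) = 24.
Column 2: 79 + (-1) + 44 + 114 + ? = 270, so (1,2) = 34.
Column 4 must total 270; the given cells sum to 206, so (2,4) = 64.
From main diagonal, 270 − (104 + 79 + 29 + 4) gives (3,3) = 54.
Anti-diagonal needs 270; the known cells sum to 221, so (1,5) = 49.
From row 2, 270 − (24 + 79 + 64 + 94) gives (2,3) = 9.
Row 3 needs 270; the known cells sum to 231, so (3,5) = 39.
Column 3 must total 270; the given cells sum to 171, so (4,3) = 99.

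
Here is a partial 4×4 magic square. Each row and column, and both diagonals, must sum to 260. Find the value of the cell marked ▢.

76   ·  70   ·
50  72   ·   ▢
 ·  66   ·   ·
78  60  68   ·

Row 4 must total 260; the given cells sum to 206, so (4,4) = 54.
Using column 1: 76 + 50 + 78 + ? → (3,1) = 260 − 204 = 56.
Column 2 needs 260; the known cells sum to 198, so (1,2) = 62.
Main diagonal: 76 + 72 + 54 + ? = 260, so (3,3) = 58.
Using row 1: 76 + 62 + 70 + ? → (1,4) = 260 − 208 = 52.
Row 3 must total 260; the given cells sum to 180, so (3,4) = 80.
Column 3 must total 260; the given cells sum to 196, so (2,3) = 64.
Using column 4: 52 + 80 + 54 + ? → (2,4) = 260 − 186 = 74.

74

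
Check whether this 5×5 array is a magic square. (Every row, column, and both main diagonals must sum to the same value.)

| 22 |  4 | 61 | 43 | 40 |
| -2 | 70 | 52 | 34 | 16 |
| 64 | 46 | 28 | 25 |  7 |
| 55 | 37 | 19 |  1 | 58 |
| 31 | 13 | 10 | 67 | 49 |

Row 1: 22 + 4 + 61 + 43 + 40 = 170.
Row 2: -2 + 70 + 52 + 34 + 16 = 170.
Row 3: 64 + 46 + 28 + 25 + 7 = 170.
Row 4: 55 + 37 + 19 + 1 + 58 = 170.
Row 5: 31 + 13 + 10 + 67 + 49 = 170.
Column 1: 22 + (-2) + 64 + 55 + 31 = 170.
Column 2: 4 + 70 + 46 + 37 + 13 = 170.
Column 3: 61 + 52 + 28 + 19 + 10 = 170.
Column 4: 43 + 34 + 25 + 1 + 67 = 170.
Column 5: 40 + 16 + 7 + 58 + 49 = 170.
Main diagonal: 22 + 70 + 28 + 1 + 49 = 170.
Anti-diagonal: 40 + 34 + 28 + 37 + 31 = 170.
All lines sum to 170.

Yes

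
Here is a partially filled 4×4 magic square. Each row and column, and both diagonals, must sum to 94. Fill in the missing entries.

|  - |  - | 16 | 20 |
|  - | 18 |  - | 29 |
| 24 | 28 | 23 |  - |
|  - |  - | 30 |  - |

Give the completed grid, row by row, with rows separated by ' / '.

27 31 16 20 / 22 18 25 29 / 24 28 23 19 / 21 17 30 26

Row 3: 24 + 28 + 23 + ? = 94, so (3,4) = 19.
Column 3 must total 94; the given cells sum to 69, so (2,3) = 25.
Column 4: 20 + 29 + 19 + ? = 94, so (4,4) = 26.
Using main diagonal: 18 + 23 + 26 + ? → (1,1) = 94 − 67 = 27.
Using anti-diagonal: 20 + 25 + 28 + ? → (4,1) = 94 − 73 = 21.
From row 1, 94 − (27 + 16 + 20) gives (1,2) = 31.
Row 2 needs 94; the known cells sum to 72, so (2,1) = 22.
Row 4 needs 94; the known cells sum to 77, so (4,2) = 17.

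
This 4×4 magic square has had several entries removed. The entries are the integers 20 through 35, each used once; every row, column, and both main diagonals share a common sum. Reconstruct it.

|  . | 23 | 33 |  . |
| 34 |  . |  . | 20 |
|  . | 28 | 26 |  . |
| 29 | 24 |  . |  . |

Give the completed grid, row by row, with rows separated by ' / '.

22 23 33 32 / 34 35 21 20 / 25 28 26 31 / 29 24 30 27

The entries are 20 through 35, which sum to 440, so each line sums to 440/4 = 110.
Column 2 needs 110; the known cells sum to 75, so (2,2) = 35.
Row 2 needs 110; the known cells sum to 89, so (2,3) = 21.
Column 3 must total 110; the given cells sum to 80, so (4,3) = 30.
Using anti-diagonal: 21 + 28 + 29 + ? → (1,4) = 110 − 78 = 32.
From row 1, 110 − (23 + 33 + 32) gives (1,1) = 22.
Row 4 needs 110; the known cells sum to 83, so (4,4) = 27.
Column 1: 22 + 34 + 29 + ? = 110, so (3,1) = 25.
From column 4, 110 − (32 + 20 + 27) gives (3,4) = 31.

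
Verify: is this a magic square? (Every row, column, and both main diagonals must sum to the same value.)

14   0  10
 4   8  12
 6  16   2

Yes

Row 1: 14 + 0 + 10 = 24.
Row 2: 4 + 8 + 12 = 24.
Row 3: 6 + 16 + 2 = 24.
Column 1: 14 + 4 + 6 = 24.
Column 2: 0 + 8 + 16 = 24.
Column 3: 10 + 12 + 2 = 24.
Main diagonal: 14 + 8 + 2 = 24.
Anti-diagonal: 10 + 8 + 6 = 24.
All lines sum to 24.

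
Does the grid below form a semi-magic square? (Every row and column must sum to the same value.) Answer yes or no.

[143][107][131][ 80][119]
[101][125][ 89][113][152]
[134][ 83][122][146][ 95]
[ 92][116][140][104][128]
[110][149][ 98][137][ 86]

Row 1: 143 + 107 + 131 + 80 + 119 = 580.
Row 2: 101 + 125 + 89 + 113 + 152 = 580.
Row 3: 134 + 83 + 122 + 146 + 95 = 580.
Row 4: 92 + 116 + 140 + 104 + 128 = 580.
Row 5: 110 + 149 + 98 + 137 + 86 = 580.
Column 1: 143 + 101 + 134 + 92 + 110 = 580.
Column 2: 107 + 125 + 83 + 116 + 149 = 580.
Column 3: 131 + 89 + 122 + 140 + 98 = 580.
Column 4: 80 + 113 + 146 + 104 + 137 = 580.
Column 5: 119 + 152 + 95 + 128 + 86 = 580.
All lines sum to 580.

Yes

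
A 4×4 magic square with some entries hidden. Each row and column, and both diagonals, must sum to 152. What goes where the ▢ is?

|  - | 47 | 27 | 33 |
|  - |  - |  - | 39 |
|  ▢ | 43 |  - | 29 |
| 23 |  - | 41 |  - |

49

From row 1, 152 − (47 + 27 + 33) gives (1,1) = 45.
From column 4, 152 − (33 + 39 + 29) gives (4,4) = 51.
From anti-diagonal, 152 − (33 + 43 + 23) gives (2,3) = 53.
Row 4 needs 152; the known cells sum to 115, so (4,2) = 37.
The remaining cell in column 2 is (2,2) = 152 − 127 = 25.
The remaining cell in column 3 is (3,3) = 152 − 121 = 31.
Row 2 needs 152; the known cells sum to 117, so (2,1) = 35.
The remaining cell in row 3 is (3,1) = 152 − 103 = 49.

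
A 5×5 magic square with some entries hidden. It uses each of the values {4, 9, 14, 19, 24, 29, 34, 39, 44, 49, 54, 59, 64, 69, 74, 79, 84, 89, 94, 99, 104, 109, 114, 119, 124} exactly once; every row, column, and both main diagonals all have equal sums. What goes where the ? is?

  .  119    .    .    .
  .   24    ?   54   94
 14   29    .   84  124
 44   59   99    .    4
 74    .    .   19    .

The 25 entries sum to 1600, so each line sums to 1600/5 = 320.
The remaining cell in row 3 is (3,3) = 320 − 251 = 69.
Row 4: 44 + 59 + 99 + 4 + ? = 320, so (4,4) = 114.
Using column 2: 119 + 24 + 29 + 59 + ? → (5,2) = 320 − 231 = 89.
Column 4 must total 320; the given cells sum to 271, so (1,4) = 49.
Using anti-diagonal: 54 + 69 + 59 + 74 + ? → (1,5) = 320 − 256 = 64.
Column 5: 64 + 94 + 124 + 4 + ? = 320, so (5,5) = 34.
The remaining cell in main diagonal is (1,1) = 320 − 241 = 79.
The remaining cell in row 1 is (1,3) = 320 − 311 = 9.
The remaining cell in row 5 is (5,3) = 320 − 216 = 104.
From column 1, 320 − (79 + 14 + 44 + 74) gives (2,1) = 109.
Using column 3: 9 + 69 + 99 + 104 + ? → (2,3) = 320 − 281 = 39.

39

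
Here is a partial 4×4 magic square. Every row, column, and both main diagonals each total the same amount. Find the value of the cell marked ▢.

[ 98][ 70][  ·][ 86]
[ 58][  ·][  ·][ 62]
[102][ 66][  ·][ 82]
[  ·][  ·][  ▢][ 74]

Column 4 is complete and sums to 304; that is the magic constant.
Row 1 must total 304; the given cells sum to 254, so (1,3) = 50.
The remaining cell in row 3 is (3,3) = 304 − 250 = 54.
From column 1, 304 − (98 + 58 + 102) gives (4,1) = 46.
Using main diagonal: 98 + 54 + 74 + ? → (2,2) = 304 − 226 = 78.
The remaining cell in anti-diagonal is (2,3) = 304 − 198 = 106.
From column 2, 304 − (70 + 78 + 66) gives (4,2) = 90.
The remaining cell in column 3 is (4,3) = 304 − 210 = 94.

94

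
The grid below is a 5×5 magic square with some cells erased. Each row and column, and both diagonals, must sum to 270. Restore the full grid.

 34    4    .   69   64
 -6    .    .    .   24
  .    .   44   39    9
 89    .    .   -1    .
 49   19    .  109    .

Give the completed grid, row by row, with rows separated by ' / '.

The remaining cell in row 1 is (1,3) = 270 − 171 = 99.
Column 1 needs 270; the known cells sum to 166, so (3,1) = 104.
Column 4 must total 270; the given cells sum to 216, so (2,4) = 54.
Using anti-diagonal: 64 + 54 + 44 + 49 + ? → (4,2) = 270 − 211 = 59.
Row 3 needs 270; the known cells sum to 196, so (3,2) = 74.
Using column 2: 4 + 74 + 59 + 19 + ? → (2,2) = 270 − 156 = 114.
Main diagonal must total 270; the given cells sum to 191, so (5,5) = 79.
Row 2: -6 + 114 + 54 + 24 + ? = 270, so (2,3) = 84.
Row 5: 49 + 19 + 109 + 79 + ? = 270, so (5,3) = 14.
Column 3 must total 270; the given cells sum to 241, so (4,3) = 29.
Column 5: 64 + 24 + 9 + 79 + ? = 270, so (4,5) = 94.

34 4 99 69 64 / -6 114 84 54 24 / 104 74 44 39 9 / 89 59 29 -1 94 / 49 19 14 109 79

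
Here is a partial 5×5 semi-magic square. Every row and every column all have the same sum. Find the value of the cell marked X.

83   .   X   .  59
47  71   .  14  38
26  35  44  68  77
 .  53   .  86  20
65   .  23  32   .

41

Row 3 is complete and sums to 250; that is the magic constant.
Row 2: 47 + 71 + 14 + 38 + ? = 250, so (2,3) = 80.
From column 1, 250 − (83 + 47 + 26 + 65) gives (4,1) = 29.
Column 4: 14 + 68 + 86 + 32 + ? = 250, so (1,4) = 50.
From column 5, 250 − (59 + 38 + 77 + 20) gives (5,5) = 56.
Row 4 must total 250; the given cells sum to 188, so (4,3) = 62.
The remaining cell in row 5 is (5,2) = 250 − 176 = 74.
Using column 2: 71 + 35 + 53 + 74 + ? → (1,2) = 250 − 233 = 17.
Column 3: 80 + 44 + 62 + 23 + ? = 250, so (1,3) = 41.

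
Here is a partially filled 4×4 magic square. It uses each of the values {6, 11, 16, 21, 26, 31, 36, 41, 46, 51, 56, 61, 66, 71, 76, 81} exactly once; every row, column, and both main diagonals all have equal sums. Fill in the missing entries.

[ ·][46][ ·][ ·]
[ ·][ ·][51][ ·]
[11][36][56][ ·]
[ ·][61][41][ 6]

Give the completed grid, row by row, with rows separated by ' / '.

The 16 entries sum to 696, so each line sums to 696/4 = 174.
From row 3, 174 − (11 + 36 + 56) gives (3,4) = 71.
Row 4 must total 174; the given cells sum to 108, so (4,1) = 66.
Column 2 must total 174; the given cells sum to 143, so (2,2) = 31.
Column 3 needs 174; the known cells sum to 148, so (1,3) = 26.
From main diagonal, 174 − (31 + 56 + 6) gives (1,1) = 81.
Anti-diagonal needs 174; the known cells sum to 153, so (1,4) = 21.
From column 1, 174 − (81 + 11 + 66) gives (2,1) = 16.
Using column 4: 21 + 71 + 6 + ? → (2,4) = 174 − 98 = 76.

81 46 26 21 / 16 31 51 76 / 11 36 56 71 / 66 61 41 6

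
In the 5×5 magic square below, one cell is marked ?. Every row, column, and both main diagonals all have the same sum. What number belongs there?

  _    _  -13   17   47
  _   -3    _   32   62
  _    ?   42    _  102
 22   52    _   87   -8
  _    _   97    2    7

Column 5 is complete and sums to 210; that is the magic constant.
Using row 4: 22 + 52 + 87 + (-8) + ? → (4,3) = 210 − 153 = 57.
Column 3 needs 210; the known cells sum to 183, so (2,3) = 27.
Using column 4: 17 + 32 + 87 + 2 + ? → (3,4) = 210 − 138 = 72.
Main diagonal needs 210; the known cells sum to 133, so (1,1) = 77.
Anti-diagonal: 47 + 32 + 42 + 52 + ? = 210, so (5,1) = 37.
Row 1 needs 210; the known cells sum to 128, so (1,2) = 82.
Row 2 needs 210; the known cells sum to 118, so (2,1) = 92.
Row 5: 37 + 97 + 2 + 7 + ? = 210, so (5,2) = 67.
Column 1 must total 210; the given cells sum to 228, so (3,1) = -18.
From column 2, 210 − (82 + (-3) + 52 + 67) gives (3,2) = 12.

12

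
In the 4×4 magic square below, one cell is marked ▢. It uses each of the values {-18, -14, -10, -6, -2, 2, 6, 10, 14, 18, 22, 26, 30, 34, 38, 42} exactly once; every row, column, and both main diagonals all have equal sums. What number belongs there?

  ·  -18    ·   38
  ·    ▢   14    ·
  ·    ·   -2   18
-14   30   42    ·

26

The 16 entries sum to 192, so each line sums to 192/4 = 48.
Row 4: -14 + 30 + 42 + ? = 48, so (4,4) = -10.
From column 3, 48 − (14 + (-2) + 42) gives (1,3) = -6.
The remaining cell in column 4 is (2,4) = 48 − 46 = 2.
Using anti-diagonal: 38 + 14 + (-14) + ? → (3,2) = 48 − 38 = 10.
Row 1 must total 48; the given cells sum to 14, so (1,1) = 34.
Row 3: 10 + (-2) + 18 + ? = 48, so (3,1) = 22.
Column 1 needs 48; the known cells sum to 42, so (2,1) = 6.
Column 2: -18 + 10 + 30 + ? = 48, so (2,2) = 26.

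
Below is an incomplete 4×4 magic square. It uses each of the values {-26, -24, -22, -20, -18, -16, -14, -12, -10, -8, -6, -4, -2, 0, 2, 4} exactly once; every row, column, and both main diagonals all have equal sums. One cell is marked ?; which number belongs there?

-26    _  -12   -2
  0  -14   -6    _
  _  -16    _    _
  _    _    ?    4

The 16 entries sum to -176, so each line sums to -176/4 = -44.
From row 1, -44 − (-26 + (-12) + (-2)) gives (1,2) = -4.
Using row 2: 0 + (-14) + (-6) + ? → (2,4) = -44 − (-20) = -24.
Column 2: -4 + (-14) + (-16) + ? = -44, so (4,2) = -10.
Column 4 needs -44; the known cells sum to -22, so (3,4) = -22.
Main diagonal needs -44; the known cells sum to -36, so (3,3) = -8.
Anti-diagonal must total -44; the given cells sum to -24, so (4,1) = -20.
Row 3 must total -44; the given cells sum to -46, so (3,1) = 2.
The remaining cell in row 4 is (4,3) = -44 − (-26) = -18.

-18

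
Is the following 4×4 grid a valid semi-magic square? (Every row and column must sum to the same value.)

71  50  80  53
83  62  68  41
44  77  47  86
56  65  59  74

Yes

Row 1: 71 + 50 + 80 + 53 = 254.
Row 2: 83 + 62 + 68 + 41 = 254.
Row 3: 44 + 77 + 47 + 86 = 254.
Row 4: 56 + 65 + 59 + 74 = 254.
Column 1: 71 + 83 + 44 + 56 = 254.
Column 2: 50 + 62 + 77 + 65 = 254.
Column 3: 80 + 68 + 47 + 59 = 254.
Column 4: 53 + 41 + 86 + 74 = 254.
All lines sum to 254.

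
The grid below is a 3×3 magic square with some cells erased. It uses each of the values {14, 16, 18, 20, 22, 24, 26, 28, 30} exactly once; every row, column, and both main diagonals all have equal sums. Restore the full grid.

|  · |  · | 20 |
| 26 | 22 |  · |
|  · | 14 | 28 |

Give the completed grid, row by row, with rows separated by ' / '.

The 9 entries sum to 198, so each line sums to 198/3 = 66.
Using row 2: 26 + 22 + ? → (2,3) = 66 − 48 = 18.
Using row 3: 14 + 28 + ? → (3,1) = 66 − 42 = 24.
From column 1, 66 − (26 + 24) gives (1,1) = 16.
The remaining cell in column 2 is (1,2) = 66 − 36 = 30.

16 30 20 / 26 22 18 / 24 14 28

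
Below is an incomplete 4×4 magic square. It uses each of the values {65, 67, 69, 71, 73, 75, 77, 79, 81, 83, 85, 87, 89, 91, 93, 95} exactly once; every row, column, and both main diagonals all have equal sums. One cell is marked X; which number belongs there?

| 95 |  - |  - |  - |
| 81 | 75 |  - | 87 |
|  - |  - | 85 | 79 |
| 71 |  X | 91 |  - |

93

The 16 entries sum to 1280, so each line sums to 1280/4 = 320.
From row 2, 320 − (81 + 75 + 87) gives (2,3) = 77.
Column 1: 95 + 81 + 71 + ? = 320, so (3,1) = 73.
Using column 3: 77 + 85 + 91 + ? → (1,3) = 320 − 253 = 67.
The remaining cell in main diagonal is (4,4) = 320 − 255 = 65.
Row 3 must total 320; the given cells sum to 237, so (3,2) = 83.
Row 4 must total 320; the given cells sum to 227, so (4,2) = 93.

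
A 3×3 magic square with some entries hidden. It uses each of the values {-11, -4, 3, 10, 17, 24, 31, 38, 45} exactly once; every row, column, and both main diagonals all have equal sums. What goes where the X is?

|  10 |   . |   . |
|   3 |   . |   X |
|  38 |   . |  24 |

The 9 entries sum to 153, so each line sums to 153/3 = 51.
From row 3, 51 − (38 + 24) gives (3,2) = -11.
Main diagonal must total 51; the given cells sum to 34, so (2,2) = 17.
Using anti-diagonal: 17 + 38 + ? → (1,3) = 51 − 55 = -4.
Row 1 needs 51; the known cells sum to 6, so (1,2) = 45.
Row 2 must total 51; the given cells sum to 20, so (2,3) = 31.

31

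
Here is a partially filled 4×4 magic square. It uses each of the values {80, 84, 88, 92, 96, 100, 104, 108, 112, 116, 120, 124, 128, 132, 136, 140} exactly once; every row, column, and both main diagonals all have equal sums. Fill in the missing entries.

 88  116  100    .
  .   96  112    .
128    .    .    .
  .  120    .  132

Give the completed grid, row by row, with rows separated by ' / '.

88 116 100 136 / 140 96 112 92 / 128 108 124 80 / 84 120 104 132

The 16 entries sum to 1760, so each line sums to 1760/4 = 440.
Row 1: 88 + 116 + 100 + ? = 440, so (1,4) = 136.
Using column 2: 116 + 96 + 120 + ? → (3,2) = 440 − 332 = 108.
From main diagonal, 440 − (88 + 96 + 132) gives (3,3) = 124.
Anti-diagonal: 136 + 112 + 108 + ? = 440, so (4,1) = 84.
Using row 3: 128 + 108 + 124 + ? → (3,4) = 440 − 360 = 80.
Row 4 needs 440; the known cells sum to 336, so (4,3) = 104.
Column 1 needs 440; the known cells sum to 300, so (2,1) = 140.
From column 4, 440 − (136 + 80 + 132) gives (2,4) = 92.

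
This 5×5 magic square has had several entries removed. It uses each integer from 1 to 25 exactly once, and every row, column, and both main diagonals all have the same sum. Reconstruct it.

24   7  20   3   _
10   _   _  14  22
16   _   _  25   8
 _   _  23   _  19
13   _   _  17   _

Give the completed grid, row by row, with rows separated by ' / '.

The entries are 1 through 25, which sum to 325, so each line sums to 325/5 = 65.
Using row 1: 24 + 7 + 20 + 3 + ? → (1,5) = 65 − 54 = 11.
From column 1, 65 − (24 + 10 + 16 + 13) gives (4,1) = 2.
The remaining cell in column 4 is (4,4) = 65 − 59 = 6.
Column 5 needs 65; the known cells sum to 60, so (5,5) = 5.
The remaining cell in row 4 is (4,2) = 65 − 50 = 15.
Anti-diagonal: 11 + 14 + 15 + 13 + ? = 65, so (3,3) = 12.
Row 3 needs 65; the known cells sum to 61, so (3,2) = 4.
Main diagonal needs 65; the known cells sum to 47, so (2,2) = 18.
Row 2: 10 + 18 + 14 + 22 + ? = 65, so (2,3) = 1.
The remaining cell in column 2 is (5,2) = 65 − 44 = 21.
Column 3: 20 + 1 + 12 + 23 + ? = 65, so (5,3) = 9.

24 7 20 3 11 / 10 18 1 14 22 / 16 4 12 25 8 / 2 15 23 6 19 / 13 21 9 17 5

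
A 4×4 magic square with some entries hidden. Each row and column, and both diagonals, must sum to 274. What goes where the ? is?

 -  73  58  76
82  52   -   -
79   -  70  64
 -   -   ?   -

The remaining cell in row 1 is (1,1) = 274 − 207 = 67.
Row 3: 79 + 70 + 64 + ? = 274, so (3,2) = 61.
Column 1 must total 274; the given cells sum to 228, so (4,1) = 46.
The remaining cell in column 2 is (4,2) = 274 − 186 = 88.
Main diagonal needs 274; the known cells sum to 189, so (4,4) = 85.
Anti-diagonal needs 274; the known cells sum to 183, so (2,3) = 91.
Using row 2: 82 + 52 + 91 + ? → (2,4) = 274 − 225 = 49.
Row 4 must total 274; the given cells sum to 219, so (4,3) = 55.

55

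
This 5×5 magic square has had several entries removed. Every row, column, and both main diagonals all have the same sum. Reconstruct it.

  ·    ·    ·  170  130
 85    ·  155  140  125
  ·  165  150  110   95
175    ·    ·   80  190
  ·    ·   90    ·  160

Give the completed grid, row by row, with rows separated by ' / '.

Column 5 is already complete: 130 + 125 + 95 + 190 + 160 = 700, so that is the magic constant.
From row 2, 700 − (85 + 155 + 140 + 125) gives (2,2) = 195.
The remaining cell in row 3 is (3,1) = 700 − 520 = 180.
Column 4: 170 + 140 + 110 + 80 + ? = 700, so (5,4) = 200.
Main diagonal: 195 + 150 + 80 + 160 + ? = 700, so (1,1) = 115.
Column 1 needs 700; the known cells sum to 555, so (5,1) = 145.
The remaining cell in anti-diagonal is (4,2) = 700 − 565 = 135.
The remaining cell in row 4 is (4,3) = 700 − 580 = 120.
Row 5 must total 700; the given cells sum to 595, so (5,2) = 105.
The remaining cell in column 2 is (1,2) = 700 − 600 = 100.
Column 3 must total 700; the given cells sum to 515, so (1,3) = 185.

115 100 185 170 130 / 85 195 155 140 125 / 180 165 150 110 95 / 175 135 120 80 190 / 145 105 90 200 160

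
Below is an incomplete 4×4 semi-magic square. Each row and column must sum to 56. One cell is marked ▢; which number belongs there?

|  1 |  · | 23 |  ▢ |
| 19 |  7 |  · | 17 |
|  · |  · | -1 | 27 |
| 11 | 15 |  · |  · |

3

Using row 2: 19 + 7 + 17 + ? → (2,3) = 56 − 43 = 13.
From column 1, 56 − (1 + 19 + 11) gives (3,1) = 25.
Using column 3: 23 + 13 + (-1) + ? → (4,3) = 56 − 35 = 21.
From row 3, 56 − (25 + (-1) + 27) gives (3,2) = 5.
Row 4 must total 56; the given cells sum to 47, so (4,4) = 9.
Column 2 must total 56; the given cells sum to 27, so (1,2) = 29.
Column 4 must total 56; the given cells sum to 53, so (1,4) = 3.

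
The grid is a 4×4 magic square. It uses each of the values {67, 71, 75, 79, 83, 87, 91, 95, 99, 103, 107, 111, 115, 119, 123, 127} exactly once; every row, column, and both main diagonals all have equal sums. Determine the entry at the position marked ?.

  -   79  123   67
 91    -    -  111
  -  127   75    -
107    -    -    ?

The 16 entries sum to 1552, so each line sums to 1552/4 = 388.
The remaining cell in row 1 is (1,1) = 388 − 269 = 119.
Column 1: 119 + 91 + 107 + ? = 388, so (3,1) = 71.
Using anti-diagonal: 67 + 127 + 107 + ? → (2,3) = 388 − 301 = 87.
From row 2, 388 − (91 + 87 + 111) gives (2,2) = 99.
Row 3 needs 388; the known cells sum to 273, so (3,4) = 115.
Column 2 needs 388; the known cells sum to 305, so (4,2) = 83.
Column 3 needs 388; the known cells sum to 285, so (4,3) = 103.
Column 4 must total 388; the given cells sum to 293, so (4,4) = 95.

95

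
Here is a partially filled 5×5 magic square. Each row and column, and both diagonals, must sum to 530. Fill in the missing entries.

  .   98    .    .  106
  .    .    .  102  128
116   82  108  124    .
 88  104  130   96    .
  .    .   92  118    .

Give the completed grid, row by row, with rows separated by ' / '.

122 98 114 90 106 / 94 120 86 102 128 / 116 82 108 124 100 / 88 104 130 96 112 / 110 126 92 118 84

Row 3 must total 530; the given cells sum to 430, so (3,5) = 100.
Row 4 needs 530; the known cells sum to 418, so (4,5) = 112.
The remaining cell in column 4 is (1,4) = 530 − 440 = 90.
Column 5 needs 530; the known cells sum to 446, so (5,5) = 84.
Anti-diagonal needs 530; the known cells sum to 420, so (5,1) = 110.
Row 5: 110 + 92 + 118 + 84 + ? = 530, so (5,2) = 126.
Column 2 must total 530; the given cells sum to 410, so (2,2) = 120.
The remaining cell in main diagonal is (1,1) = 530 − 408 = 122.
From row 1, 530 − (122 + 98 + 90 + 106) gives (1,3) = 114.
The remaining cell in column 1 is (2,1) = 530 − 436 = 94.
Column 3: 114 + 108 + 130 + 92 + ? = 530, so (2,3) = 86.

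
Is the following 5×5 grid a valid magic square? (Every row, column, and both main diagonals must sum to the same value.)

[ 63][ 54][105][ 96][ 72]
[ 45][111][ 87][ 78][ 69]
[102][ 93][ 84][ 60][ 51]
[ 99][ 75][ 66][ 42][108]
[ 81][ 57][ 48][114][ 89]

Row 1: 63 + 54 + 105 + 96 + 72 = 390.
Row 2: 45 + 111 + 87 + 78 + 69 = 390.
Row 3: 102 + 93 + 84 + 60 + 51 = 390.
Row 4: 99 + 75 + 66 + 42 + 108 = 390.
Row 5: 81 + 57 + 48 + 114 + 89 = 389.
Column 1: 63 + 45 + 102 + 99 + 81 = 390.
Column 2: 54 + 111 + 93 + 75 + 57 = 390.
Column 3: 105 + 87 + 84 + 66 + 48 = 390.
Column 4: 96 + 78 + 60 + 42 + 114 = 390.
Column 5: 72 + 69 + 51 + 108 + 89 = 389.
Main diagonal: 63 + 111 + 84 + 42 + 89 = 389.
Anti-diagonal: 72 + 78 + 84 + 75 + 81 = 390.

No — anti-diagonal sums to 390 but main diagonal sums to 389.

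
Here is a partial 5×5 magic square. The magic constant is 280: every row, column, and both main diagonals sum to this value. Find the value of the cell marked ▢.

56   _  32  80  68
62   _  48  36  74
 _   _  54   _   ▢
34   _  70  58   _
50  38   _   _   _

Row 1 must total 280; the given cells sum to 236, so (1,2) = 44.
Row 2 must total 280; the given cells sum to 220, so (2,2) = 60.
Using column 1: 56 + 62 + 34 + 50 + ? → (3,1) = 280 − 202 = 78.
Using column 3: 32 + 48 + 54 + 70 + ? → (5,3) = 280 − 204 = 76.
Main diagonal must total 280; the given cells sum to 228, so (5,5) = 52.
Anti-diagonal must total 280; the given cells sum to 208, so (4,2) = 72.
Row 4 must total 280; the given cells sum to 234, so (4,5) = 46.
From row 5, 280 − (50 + 38 + 76 + 52) gives (5,4) = 64.
Column 2 must total 280; the given cells sum to 214, so (3,2) = 66.
Using column 4: 80 + 36 + 58 + 64 + ? → (3,4) = 280 − 238 = 42.
From column 5, 280 − (68 + 74 + 46 + 52) gives (3,5) = 40.

40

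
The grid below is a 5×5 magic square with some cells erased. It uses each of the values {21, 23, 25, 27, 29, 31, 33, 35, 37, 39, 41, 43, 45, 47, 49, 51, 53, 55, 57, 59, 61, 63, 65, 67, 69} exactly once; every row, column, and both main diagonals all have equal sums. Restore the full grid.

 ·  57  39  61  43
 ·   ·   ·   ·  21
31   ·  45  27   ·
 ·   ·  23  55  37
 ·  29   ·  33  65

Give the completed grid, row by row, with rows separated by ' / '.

25 57 39 61 43 / 53 35 67 49 21 / 31 63 45 27 59 / 69 41 23 55 37 / 47 29 51 33 65

The 25 entries sum to 1125, so each line sums to 1125/5 = 225.
Row 1 must total 225; the given cells sum to 200, so (1,1) = 25.
Using column 4: 61 + 27 + 55 + 33 + ? → (2,4) = 225 − 176 = 49.
Using column 5: 43 + 21 + 37 + 65 + ? → (3,5) = 225 − 166 = 59.
The remaining cell in main diagonal is (2,2) = 225 − 190 = 35.
The remaining cell in row 3 is (3,2) = 225 − 162 = 63.
Column 2 needs 225; the known cells sum to 184, so (4,2) = 41.
Using anti-diagonal: 43 + 49 + 45 + 41 + ? → (5,1) = 225 − 178 = 47.
Row 4 needs 225; the known cells sum to 156, so (4,1) = 69.
From row 5, 225 − (47 + 29 + 33 + 65) gives (5,3) = 51.
The remaining cell in column 1 is (2,1) = 225 − 172 = 53.
Column 3 must total 225; the given cells sum to 158, so (2,3) = 67.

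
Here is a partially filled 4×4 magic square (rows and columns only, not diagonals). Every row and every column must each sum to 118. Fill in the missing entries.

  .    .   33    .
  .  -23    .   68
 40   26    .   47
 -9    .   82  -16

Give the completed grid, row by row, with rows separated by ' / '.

12 54 33 19 / 75 -23 -2 68 / 40 26 5 47 / -9 61 82 -16

The remaining cell in row 3 is (3,3) = 118 − 113 = 5.
From row 4, 118 − (-9 + 82 + (-16)) gives (4,2) = 61.
From column 2, 118 − (-23 + 26 + 61) gives (1,2) = 54.
Column 3: 33 + 5 + 82 + ? = 118, so (2,3) = -2.
Using column 4: 68 + 47 + (-16) + ? → (1,4) = 118 − 99 = 19.
From row 1, 118 − (54 + 33 + 19) gives (1,1) = 12.
From row 2, 118 − (-23 + (-2) + 68) gives (2,1) = 75.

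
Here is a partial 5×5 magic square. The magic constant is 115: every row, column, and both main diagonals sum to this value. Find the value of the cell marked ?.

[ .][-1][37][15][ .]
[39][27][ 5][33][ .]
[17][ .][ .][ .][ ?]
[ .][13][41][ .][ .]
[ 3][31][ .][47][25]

29

From row 2, 115 − (39 + 27 + 5 + 33) gives (2,5) = 11.
Row 5 must total 115; the given cells sum to 106, so (5,3) = 9.
From column 2, 115 − (-1 + 27 + 13 + 31) gives (3,2) = 45.
Column 3: 37 + 5 + 41 + 9 + ? = 115, so (3,3) = 23.
Anti-diagonal must total 115; the given cells sum to 72, so (1,5) = 43.
Row 1 needs 115; the known cells sum to 94, so (1,1) = 21.
Column 1 must total 115; the given cells sum to 80, so (4,1) = 35.
The remaining cell in main diagonal is (4,4) = 115 − 96 = 19.
Row 4: 35 + 13 + 41 + 19 + ? = 115, so (4,5) = 7.
The remaining cell in column 4 is (3,4) = 115 − 114 = 1.
From column 5, 115 − (43 + 11 + 7 + 25) gives (3,5) = 29.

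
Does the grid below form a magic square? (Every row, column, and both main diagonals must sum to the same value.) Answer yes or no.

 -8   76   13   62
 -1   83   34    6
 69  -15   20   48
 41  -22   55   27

Row 1: -8 + 76 + 13 + 62 = 143.
Row 2: -1 + 83 + 34 + 6 = 122.
Row 3: 69 + (-15) + 20 + 48 = 122.
Row 4: 41 + (-22) + 55 + 27 = 101.
Column 1: -8 + (-1) + 69 + 41 = 101.
Column 2: 76 + 83 + (-15) + (-22) = 122.
Column 3: 13 + 34 + 20 + 55 = 122.
Column 4: 62 + 6 + 48 + 27 = 143.
Main diagonal: -8 + 83 + 20 + 27 = 122.
Anti-diagonal: 62 + 34 + (-15) + 41 = 122.

No — column 3 sums to 122 but column 4 sums to 143.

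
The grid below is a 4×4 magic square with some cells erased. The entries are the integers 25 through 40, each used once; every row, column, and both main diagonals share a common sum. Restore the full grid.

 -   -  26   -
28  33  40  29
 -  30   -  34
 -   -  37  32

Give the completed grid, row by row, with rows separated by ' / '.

The entries are 25 through 40, which sum to 520, so each line sums to 520/4 = 130.
Column 3: 26 + 40 + 37 + ? = 130, so (3,3) = 27.
From column 4, 130 − (29 + 34 + 32) gives (1,4) = 35.
Main diagonal must total 130; the given cells sum to 92, so (1,1) = 38.
Using anti-diagonal: 35 + 40 + 30 + ? → (4,1) = 130 − 105 = 25.
The remaining cell in row 1 is (1,2) = 130 − 99 = 31.
Row 3 needs 130; the known cells sum to 91, so (3,1) = 39.
Using row 4: 25 + 37 + 32 + ? → (4,2) = 130 − 94 = 36.

38 31 26 35 / 28 33 40 29 / 39 30 27 34 / 25 36 37 32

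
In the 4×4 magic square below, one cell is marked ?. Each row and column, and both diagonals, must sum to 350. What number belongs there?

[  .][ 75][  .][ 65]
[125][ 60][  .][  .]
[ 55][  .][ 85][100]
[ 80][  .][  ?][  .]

50

From row 3, 350 − (55 + 85 + 100) gives (3,2) = 110.
Column 1 must total 350; the given cells sum to 260, so (1,1) = 90.
The remaining cell in column 2 is (4,2) = 350 − 245 = 105.
The remaining cell in main diagonal is (4,4) = 350 − 235 = 115.
Using anti-diagonal: 65 + 110 + 80 + ? → (2,3) = 350 − 255 = 95.
From row 1, 350 − (90 + 75 + 65) gives (1,3) = 120.
Row 2 must total 350; the given cells sum to 280, so (2,4) = 70.
The remaining cell in row 4 is (4,3) = 350 − 300 = 50.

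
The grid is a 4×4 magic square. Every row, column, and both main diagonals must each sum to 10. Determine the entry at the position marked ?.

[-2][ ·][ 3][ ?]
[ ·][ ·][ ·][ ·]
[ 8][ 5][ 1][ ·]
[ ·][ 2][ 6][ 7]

Using row 3: 8 + 5 + 1 + ? → (3,4) = 10 − 14 = -4.
Row 4: 2 + 6 + 7 + ? = 10, so (4,1) = -5.
Column 1 must total 10; the given cells sum to 1, so (2,1) = 9.
Column 3: 3 + 1 + 6 + ? = 10, so (2,3) = 0.
Main diagonal: -2 + 1 + 7 + ? = 10, so (2,2) = 4.
Using anti-diagonal: 0 + 5 + (-5) + ? → (1,4) = 10 − 0 = 10.

10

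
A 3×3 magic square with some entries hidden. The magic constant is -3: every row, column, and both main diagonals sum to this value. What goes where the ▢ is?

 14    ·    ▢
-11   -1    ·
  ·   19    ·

4

From row 2, -3 − (-11 + (-1)) gives (2,3) = 9.
Column 1 must total -3; the given cells sum to 3, so (3,1) = -6.
The remaining cell in column 2 is (1,2) = -3 − 18 = -21.
Main diagonal must total -3; the given cells sum to 13, so (3,3) = -16.
Anti-diagonal: -1 + (-6) + ? = -3, so (1,3) = 4.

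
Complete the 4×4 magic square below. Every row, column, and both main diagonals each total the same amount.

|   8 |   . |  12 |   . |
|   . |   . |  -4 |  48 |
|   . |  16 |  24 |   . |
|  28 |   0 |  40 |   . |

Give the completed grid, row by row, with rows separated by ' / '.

8 20 12 32 / -8 36 -4 48 / 44 16 24 -12 / 28 0 40 4

Column 3 is already complete: 12 + -4 + 24 + 40 = 72, so that is the magic constant.
The remaining cell in row 4 is (4,4) = 72 − 68 = 4.
From main diagonal, 72 − (8 + 24 + 4) gives (2,2) = 36.
Anti-diagonal needs 72; the known cells sum to 40, so (1,4) = 32.
Row 1: 8 + 12 + 32 + ? = 72, so (1,2) = 20.
Row 2: 36 + (-4) + 48 + ? = 72, so (2,1) = -8.
The remaining cell in column 1 is (3,1) = 72 − 28 = 44.
Column 4: 32 + 48 + 4 + ? = 72, so (3,4) = -12.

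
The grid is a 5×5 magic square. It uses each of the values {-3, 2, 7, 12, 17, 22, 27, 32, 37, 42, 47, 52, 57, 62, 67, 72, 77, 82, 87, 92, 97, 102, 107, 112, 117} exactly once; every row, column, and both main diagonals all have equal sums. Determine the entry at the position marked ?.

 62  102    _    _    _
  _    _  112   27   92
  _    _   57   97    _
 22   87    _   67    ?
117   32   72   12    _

The 25 entries sum to 1425, so each line sums to 1425/5 = 285.
Row 5 needs 285; the known cells sum to 233, so (5,5) = 52.
Column 4: 27 + 97 + 67 + 12 + ? = 285, so (1,4) = 82.
The remaining cell in main diagonal is (2,2) = 285 − 238 = 47.
Anti-diagonal must total 285; the given cells sum to 288, so (1,5) = -3.
Using row 1: 62 + 102 + 82 + (-3) + ? → (1,3) = 285 − 243 = 42.
Row 2: 47 + 112 + 27 + 92 + ? = 285, so (2,1) = 7.
Column 1 must total 285; the given cells sum to 208, so (3,1) = 77.
The remaining cell in column 2 is (3,2) = 285 − 268 = 17.
Column 3: 42 + 112 + 57 + 72 + ? = 285, so (4,3) = 2.
The remaining cell in row 3 is (3,5) = 285 − 248 = 37.
The remaining cell in row 4 is (4,5) = 285 − 178 = 107.

107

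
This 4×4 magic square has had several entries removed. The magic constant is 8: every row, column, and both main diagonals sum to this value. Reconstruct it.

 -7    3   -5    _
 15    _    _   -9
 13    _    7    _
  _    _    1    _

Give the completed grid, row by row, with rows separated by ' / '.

-7 3 -5 17 / 15 -3 5 -9 / 13 -1 7 -11 / -13 9 1 11

Row 1 needs 8; the known cells sum to -9, so (1,4) = 17.
Column 1 needs 8; the known cells sum to 21, so (4,1) = -13.
Column 3: -5 + 7 + 1 + ? = 8, so (2,3) = 5.
Anti-diagonal must total 8; the given cells sum to 9, so (3,2) = -1.
Row 2 needs 8; the known cells sum to 11, so (2,2) = -3.
Row 3 must total 8; the given cells sum to 19, so (3,4) = -11.
Column 2 needs 8; the known cells sum to -1, so (4,2) = 9.
Column 4 needs 8; the known cells sum to -3, so (4,4) = 11.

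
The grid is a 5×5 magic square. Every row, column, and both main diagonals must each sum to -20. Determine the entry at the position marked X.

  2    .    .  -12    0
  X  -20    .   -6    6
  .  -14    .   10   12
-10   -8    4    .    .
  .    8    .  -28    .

18

Column 2: -20 + (-14) + (-8) + 8 + ? = -20, so (1,2) = 14.
Column 4 needs -20; the known cells sum to -36, so (4,4) = 16.
The remaining cell in row 1 is (1,3) = -20 − 4 = -24.
The remaining cell in row 4 is (4,5) = -20 − 2 = -22.
Column 5 must total -20; the given cells sum to -4, so (5,5) = -16.
Main diagonal needs -20; the known cells sum to -18, so (3,3) = -2.
From anti-diagonal, -20 − (0 + (-6) + (-2) + (-8)) gives (5,1) = -4.
From row 3, -20 − (-14 + (-2) + 10 + 12) gives (3,1) = -26.
Row 5: -4 + 8 + (-28) + (-16) + ? = -20, so (5,3) = 20.
Using column 1: 2 + (-26) + (-10) + (-4) + ? → (2,1) = -20 − (-38) = 18.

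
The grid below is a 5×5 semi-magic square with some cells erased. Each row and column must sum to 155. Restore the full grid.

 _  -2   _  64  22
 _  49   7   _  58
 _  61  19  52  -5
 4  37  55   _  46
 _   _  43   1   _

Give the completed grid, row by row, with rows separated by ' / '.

40 -2 31 64 22 / 16 49 7 25 58 / 28 61 19 52 -5 / 4 37 55 13 46 / 67 10 43 1 34

Using row 3: 61 + 19 + 52 + (-5) + ? → (3,1) = 155 − 127 = 28.
Using row 4: 4 + 37 + 55 + 46 + ? → (4,4) = 155 − 142 = 13.
The remaining cell in column 2 is (5,2) = 155 − 145 = 10.
Column 3 needs 155; the known cells sum to 124, so (1,3) = 31.
Column 4 needs 155; the known cells sum to 130, so (2,4) = 25.
The remaining cell in column 5 is (5,5) = 155 − 121 = 34.
Row 1 must total 155; the given cells sum to 115, so (1,1) = 40.
Row 2 needs 155; the known cells sum to 139, so (2,1) = 16.
Row 5: 10 + 43 + 1 + 34 + ? = 155, so (5,1) = 67.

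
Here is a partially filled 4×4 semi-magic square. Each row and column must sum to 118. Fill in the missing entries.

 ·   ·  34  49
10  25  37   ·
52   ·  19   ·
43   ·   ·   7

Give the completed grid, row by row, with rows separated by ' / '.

13 22 34 49 / 10 25 37 46 / 52 31 19 16 / 43 40 28 7

The remaining cell in row 2 is (2,4) = 118 − 72 = 46.
Column 1: 10 + 52 + 43 + ? = 118, so (1,1) = 13.
Column 3 must total 118; the given cells sum to 90, so (4,3) = 28.
From column 4, 118 − (49 + 46 + 7) gives (3,4) = 16.
From row 1, 118 − (13 + 34 + 49) gives (1,2) = 22.
Row 3 must total 118; the given cells sum to 87, so (3,2) = 31.
From row 4, 118 − (43 + 28 + 7) gives (4,2) = 40.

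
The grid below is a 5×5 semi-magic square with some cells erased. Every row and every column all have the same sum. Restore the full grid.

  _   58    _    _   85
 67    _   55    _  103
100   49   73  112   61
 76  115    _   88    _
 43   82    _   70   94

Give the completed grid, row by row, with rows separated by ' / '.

Row 3 is already complete: 100 + 49 + 73 + 112 + 61 = 395, so that is the magic constant.
Row 5 needs 395; the known cells sum to 289, so (5,3) = 106.
Using column 1: 67 + 100 + 76 + 43 + ? → (1,1) = 395 − 286 = 109.
Column 2: 58 + 49 + 115 + 82 + ? = 395, so (2,2) = 91.
Column 5 must total 395; the given cells sum to 343, so (4,5) = 52.
Row 2 needs 395; the known cells sum to 316, so (2,4) = 79.
Row 4: 76 + 115 + 88 + 52 + ? = 395, so (4,3) = 64.
The remaining cell in column 3 is (1,3) = 395 − 298 = 97.
Column 4 must total 395; the given cells sum to 349, so (1,4) = 46.

109 58 97 46 85 / 67 91 55 79 103 / 100 49 73 112 61 / 76 115 64 88 52 / 43 82 106 70 94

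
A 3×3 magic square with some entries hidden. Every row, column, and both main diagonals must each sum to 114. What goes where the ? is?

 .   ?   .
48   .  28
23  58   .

From row 2, 114 − (48 + 28) gives (2,2) = 38.
Row 3 must total 114; the given cells sum to 81, so (3,3) = 33.
From column 1, 114 − (48 + 23) gives (1,1) = 43.
The remaining cell in column 2 is (1,2) = 114 − 96 = 18.

18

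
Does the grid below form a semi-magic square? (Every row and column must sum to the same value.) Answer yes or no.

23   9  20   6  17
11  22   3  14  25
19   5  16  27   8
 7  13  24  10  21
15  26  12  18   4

Yes

Row 1: 23 + 9 + 20 + 6 + 17 = 75.
Row 2: 11 + 22 + 3 + 14 + 25 = 75.
Row 3: 19 + 5 + 16 + 27 + 8 = 75.
Row 4: 7 + 13 + 24 + 10 + 21 = 75.
Row 5: 15 + 26 + 12 + 18 + 4 = 75.
Column 1: 23 + 11 + 19 + 7 + 15 = 75.
Column 2: 9 + 22 + 5 + 13 + 26 = 75.
Column 3: 20 + 3 + 16 + 24 + 12 = 75.
Column 4: 6 + 14 + 27 + 10 + 18 = 75.
Column 5: 17 + 25 + 8 + 21 + 4 = 75.
All lines sum to 75.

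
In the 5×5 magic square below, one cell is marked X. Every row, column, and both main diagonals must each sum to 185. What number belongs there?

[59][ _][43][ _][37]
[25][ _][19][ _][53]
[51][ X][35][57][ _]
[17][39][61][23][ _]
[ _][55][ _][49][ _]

13

Row 4: 17 + 39 + 61 + 23 + ? = 185, so (4,5) = 45.
Column 1: 59 + 25 + 51 + 17 + ? = 185, so (5,1) = 33.
Column 3 needs 185; the known cells sum to 158, so (5,3) = 27.
The remaining cell in anti-diagonal is (2,4) = 185 − 144 = 41.
Row 2 must total 185; the given cells sum to 138, so (2,2) = 47.
Row 5: 33 + 55 + 27 + 49 + ? = 185, so (5,5) = 21.
Column 4: 41 + 57 + 23 + 49 + ? = 185, so (1,4) = 15.
Using column 5: 37 + 53 + 45 + 21 + ? → (3,5) = 185 − 156 = 29.
From row 1, 185 − (59 + 43 + 15 + 37) gives (1,2) = 31.
Row 3 must total 185; the given cells sum to 172, so (3,2) = 13.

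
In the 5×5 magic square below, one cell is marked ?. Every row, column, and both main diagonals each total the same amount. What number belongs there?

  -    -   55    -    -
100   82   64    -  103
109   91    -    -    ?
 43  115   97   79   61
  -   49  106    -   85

52

Row 4 is complete and sums to 395; that is the magic constant.
The remaining cell in row 2 is (2,4) = 395 − 349 = 46.
Column 2: 82 + 91 + 115 + 49 + ? = 395, so (1,2) = 58.
The remaining cell in column 3 is (3,3) = 395 − 322 = 73.
The remaining cell in main diagonal is (1,1) = 395 − 319 = 76.
The remaining cell in column 1 is (5,1) = 395 − 328 = 67.
Anti-diagonal must total 395; the given cells sum to 301, so (1,5) = 94.
Using row 1: 76 + 58 + 55 + 94 + ? → (1,4) = 395 − 283 = 112.
The remaining cell in row 5 is (5,4) = 395 − 307 = 88.
The remaining cell in column 4 is (3,4) = 395 − 325 = 70.
Column 5: 94 + 103 + 61 + 85 + ? = 395, so (3,5) = 52.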